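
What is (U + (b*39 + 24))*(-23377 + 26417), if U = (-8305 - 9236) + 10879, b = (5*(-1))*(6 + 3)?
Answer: -25514720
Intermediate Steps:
b = -45 (b = -5*9 = -45)
U = -6662 (U = -17541 + 10879 = -6662)
(U + (b*39 + 24))*(-23377 + 26417) = (-6662 + (-45*39 + 24))*(-23377 + 26417) = (-6662 + (-1755 + 24))*3040 = (-6662 - 1731)*3040 = -8393*3040 = -25514720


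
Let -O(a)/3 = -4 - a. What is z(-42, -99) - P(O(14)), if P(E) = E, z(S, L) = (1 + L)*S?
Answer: 4062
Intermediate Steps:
z(S, L) = S*(1 + L)
O(a) = 12 + 3*a (O(a) = -3*(-4 - a) = 12 + 3*a)
z(-42, -99) - P(O(14)) = -42*(1 - 99) - (12 + 3*14) = -42*(-98) - (12 + 42) = 4116 - 1*54 = 4116 - 54 = 4062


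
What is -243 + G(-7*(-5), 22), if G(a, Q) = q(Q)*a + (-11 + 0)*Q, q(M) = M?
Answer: 285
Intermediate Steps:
G(a, Q) = -11*Q + Q*a (G(a, Q) = Q*a + (-11 + 0)*Q = Q*a - 11*Q = -11*Q + Q*a)
-243 + G(-7*(-5), 22) = -243 + 22*(-11 - 7*(-5)) = -243 + 22*(-11 + 35) = -243 + 22*24 = -243 + 528 = 285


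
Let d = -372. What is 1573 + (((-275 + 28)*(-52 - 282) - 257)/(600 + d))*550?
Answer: 22795597/114 ≈ 1.9996e+5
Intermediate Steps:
1573 + (((-275 + 28)*(-52 - 282) - 257)/(600 + d))*550 = 1573 + (((-275 + 28)*(-52 - 282) - 257)/(600 - 372))*550 = 1573 + ((-247*(-334) - 257)/228)*550 = 1573 + ((82498 - 257)*(1/228))*550 = 1573 + (82241*(1/228))*550 = 1573 + (82241/228)*550 = 1573 + 22616275/114 = 22795597/114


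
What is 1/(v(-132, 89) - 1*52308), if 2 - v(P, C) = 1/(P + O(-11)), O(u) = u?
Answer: -143/7479757 ≈ -1.9118e-5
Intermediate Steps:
v(P, C) = 2 - 1/(-11 + P) (v(P, C) = 2 - 1/(P - 11) = 2 - 1/(-11 + P))
1/(v(-132, 89) - 1*52308) = 1/((-23 + 2*(-132))/(-11 - 132) - 1*52308) = 1/((-23 - 264)/(-143) - 52308) = 1/(-1/143*(-287) - 52308) = 1/(287/143 - 52308) = 1/(-7479757/143) = -143/7479757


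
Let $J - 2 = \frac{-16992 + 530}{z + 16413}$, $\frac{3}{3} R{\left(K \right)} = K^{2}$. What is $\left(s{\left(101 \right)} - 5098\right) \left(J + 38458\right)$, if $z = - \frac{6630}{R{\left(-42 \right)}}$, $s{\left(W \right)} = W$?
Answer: $- \frac{927135344784024}{4824317} \approx -1.9218 \cdot 10^{8}$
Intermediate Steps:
$R{\left(K \right)} = K^{2}$
$z = - \frac{1105}{294}$ ($z = - \frac{6630}{\left(-42\right)^{2}} = - \frac{6630}{1764} = \left(-6630\right) \frac{1}{1764} = - \frac{1105}{294} \approx -3.7585$)
$J = \frac{4808806}{4824317}$ ($J = 2 + \frac{-16992 + 530}{- \frac{1105}{294} + 16413} = 2 - \frac{16462}{\frac{4824317}{294}} = 2 - \frac{4839828}{4824317} = \frac{4808806}{4824317} \approx 0.99679$)
$\left(s{\left(101 \right)} - 5098\right) \left(J + 38458\right) = \left(101 - 5098\right) \left(\frac{4808806}{4824317} + 38458\right) = \left(-4997\right) \frac{185538391992}{4824317} = - \frac{927135344784024}{4824317}$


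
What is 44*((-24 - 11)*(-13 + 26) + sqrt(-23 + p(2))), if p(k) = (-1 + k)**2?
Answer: -20020 + 44*I*sqrt(22) ≈ -20020.0 + 206.38*I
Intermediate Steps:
44*((-24 - 11)*(-13 + 26) + sqrt(-23 + p(2))) = 44*((-24 - 11)*(-13 + 26) + sqrt(-23 + (-1 + 2)**2)) = 44*(-35*13 + sqrt(-23 + 1**2)) = 44*(-455 + sqrt(-23 + 1)) = 44*(-455 + sqrt(-22)) = 44*(-455 + I*sqrt(22)) = -20020 + 44*I*sqrt(22)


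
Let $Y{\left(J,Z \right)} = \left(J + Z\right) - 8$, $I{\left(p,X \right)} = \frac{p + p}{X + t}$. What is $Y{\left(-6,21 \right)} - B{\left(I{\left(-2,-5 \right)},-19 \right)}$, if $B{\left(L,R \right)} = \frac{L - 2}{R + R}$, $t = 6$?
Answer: $\frac{130}{19} \approx 6.8421$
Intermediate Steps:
$I{\left(p,X \right)} = \frac{2 p}{6 + X}$ ($I{\left(p,X \right)} = \frac{p + p}{X + 6} = \frac{2 p}{6 + X}$)
$Y{\left(J,Z \right)} = -8 + J + Z$
$B{\left(L,R \right)} = \frac{-2 + L}{2 R}$
$Y{\left(-6,21 \right)} - B{\left(I{\left(-2,-5 \right)},-19 \right)} = \left(-8 - 6 + 21\right) - \frac{-2 + 2 \left(-2\right) \frac{1}{6 - 5}}{2 \left(-19\right)} = 7 - \frac{1}{2} \left(- \frac{1}{19}\right) \left(-2 + 2 \left(-2\right) 1^{-1}\right) = 7 - \frac{1}{2} \left(- \frac{1}{19}\right) \left(-2 + 2 \left(-2\right) 1\right) = 7 - \frac{1}{2} \left(- \frac{1}{19}\right) \left(-2 - 4\right) = 7 - \frac{1}{2} \left(- \frac{1}{19}\right) \left(-6\right) = 7 - \frac{3}{19} = \frac{130}{19}$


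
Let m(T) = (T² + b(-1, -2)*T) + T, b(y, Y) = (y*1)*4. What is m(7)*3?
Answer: 84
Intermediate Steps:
b(y, Y) = 4*y (b(y, Y) = y*4 = 4*y)
m(T) = T² - 3*T (m(T) = (T² + (4*(-1))*T) + T = (T² - 4*T) + T = T² - 3*T)
m(7)*3 = (7*(-3 + 7))*3 = (7*4)*3 = 28*3 = 84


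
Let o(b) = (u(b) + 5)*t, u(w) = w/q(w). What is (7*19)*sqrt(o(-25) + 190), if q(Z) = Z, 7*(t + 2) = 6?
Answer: 19*sqrt(8974) ≈ 1799.9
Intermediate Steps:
t = -8/7 (t = -2 + (1/7)*6 = -2 + 6/7 = -8/7 ≈ -1.1429)
u(w) = 1 (u(w) = w/w = 1)
o(b) = -48/7 (o(b) = (1 + 5)*(-8/7) = 6*(-8/7) = -48/7)
(7*19)*sqrt(o(-25) + 190) = (7*19)*sqrt(-48/7 + 190) = 133*sqrt(1282/7) = 133*(sqrt(8974)/7) = 19*sqrt(8974)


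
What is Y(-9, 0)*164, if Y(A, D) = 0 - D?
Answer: 0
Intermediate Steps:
Y(A, D) = -D
Y(-9, 0)*164 = -1*0*164 = 0*164 = 0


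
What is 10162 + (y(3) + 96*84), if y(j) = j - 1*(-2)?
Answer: 18231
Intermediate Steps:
y(j) = 2 + j (y(j) = j + 2 = 2 + j)
10162 + (y(3) + 96*84) = 10162 + ((2 + 3) + 96*84) = 10162 + (5 + 8064) = 10162 + 8069 = 18231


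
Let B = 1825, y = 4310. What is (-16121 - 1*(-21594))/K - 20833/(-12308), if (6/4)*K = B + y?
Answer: 76284327/25169860 ≈ 3.0308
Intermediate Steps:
K = 4090 (K = 2*(1825 + 4310)/3 = (⅔)*6135 = 4090)
(-16121 - 1*(-21594))/K - 20833/(-12308) = (-16121 - 1*(-21594))/4090 - 20833/(-12308) = (-16121 + 21594)*(1/4090) - 20833*(-1/12308) = 5473*(1/4090) + 20833/12308 = 5473/4090 + 20833/12308 = 76284327/25169860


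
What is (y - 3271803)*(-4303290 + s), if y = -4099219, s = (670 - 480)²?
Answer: 31453551368180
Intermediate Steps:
s = 36100 (s = 190² = 36100)
(y - 3271803)*(-4303290 + s) = (-4099219 - 3271803)*(-4303290 + 36100) = -7371022*(-4267190) = 31453551368180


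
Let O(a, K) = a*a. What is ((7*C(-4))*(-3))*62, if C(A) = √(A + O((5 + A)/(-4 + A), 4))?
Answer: -651*I*√255/4 ≈ -2598.9*I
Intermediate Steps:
O(a, K) = a²
C(A) = √(A + (5 + A)²/(-4 + A)²) (C(A) = √(A + ((5 + A)/(-4 + A))²) = √(A + (5 + A)²/(-4 + A)²))
((7*C(-4))*(-3))*62 = ((7*√(-4 + (5 - 4)²/(-4 - 4)²))*(-3))*62 = ((7*√(-4 + 1²/(-8)²))*(-3))*62 = ((7*√(-4 + (1/64)*1))*(-3))*62 = ((7*√(-4 + 1/64))*(-3))*62 = ((7*√(-255/64))*(-3))*62 = ((7*(I*√255/8))*(-3))*62 = ((7*I*√255/8)*(-3))*62 = -21*I*√255/8*62 = -651*I*√255/4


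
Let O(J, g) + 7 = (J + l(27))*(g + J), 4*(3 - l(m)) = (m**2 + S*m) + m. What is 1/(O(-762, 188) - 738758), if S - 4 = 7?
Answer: -2/303987 ≈ -6.5792e-6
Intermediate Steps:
S = 11 (S = 4 + 7 = 11)
l(m) = 3 - 3*m - m**2/4 (l(m) = 3 - ((m**2 + 11*m) + m)/4 = 3 - (m**2 + 12*m)/4 = 3 + (-3*m - m**2/4) = 3 - 3*m - m**2/4)
O(J, g) = -7 + (-1041/4 + J)*(J + g) (O(J, g) = -7 + (J + (3 - 3*27 - 1/4*27**2))*(g + J) = -7 + (J + (3 - 81 - 1/4*729))*(J + g) = -7 + (J + (3 - 81 - 729/4))*(J + g) = -7 + (J - 1041/4)*(J + g) = -7 + (-1041/4 + J)*(J + g))
1/(O(-762, 188) - 738758) = 1/((-7 + (-762)**2 - 1041/4*(-762) - 1041/4*188 - 762*188) - 738758) = 1/((-7 + 580644 + 396621/2 - 48927 - 143256) - 738758) = 1/(1173529/2 - 738758) = 1/(-303987/2) = -2/303987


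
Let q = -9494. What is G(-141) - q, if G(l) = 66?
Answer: 9560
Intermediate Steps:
G(-141) - q = 66 - 1*(-9494) = 66 + 9494 = 9560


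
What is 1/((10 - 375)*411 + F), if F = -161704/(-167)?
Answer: -167/24890801 ≈ -6.7093e-6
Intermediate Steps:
F = 161704/167 (F = -161704*(-1)/167 = -697*(-232/167) = 161704/167 ≈ 968.29)
1/((10 - 375)*411 + F) = 1/((10 - 375)*411 + 161704/167) = 1/(-365*411 + 161704/167) = 1/(-150015 + 161704/167) = 1/(-24890801/167) = -167/24890801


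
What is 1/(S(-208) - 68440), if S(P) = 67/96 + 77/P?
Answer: -1248/85412711 ≈ -1.4611e-5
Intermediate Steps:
S(P) = 67/96 + 77/P (S(P) = 67*(1/96) + 77/P = 67/96 + 77/P)
1/(S(-208) - 68440) = 1/((67/96 + 77/(-208)) - 68440) = 1/((67/96 + 77*(-1/208)) - 68440) = 1/((67/96 - 77/208) - 68440) = 1/(409/1248 - 68440) = 1/(-85412711/1248) = -1248/85412711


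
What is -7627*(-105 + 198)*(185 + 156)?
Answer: -241875051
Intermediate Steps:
-7627*(-105 + 198)*(185 + 156) = -709311*341 = -7627*31713 = -241875051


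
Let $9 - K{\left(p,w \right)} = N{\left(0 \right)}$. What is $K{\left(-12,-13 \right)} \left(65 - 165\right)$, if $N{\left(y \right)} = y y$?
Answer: $-900$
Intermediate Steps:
$N{\left(y \right)} = y^{2}$
$K{\left(p,w \right)} = 9$ ($K{\left(p,w \right)} = 9 - 0^{2} = 9 - 0 = 9 + 0 = 9$)
$K{\left(-12,-13 \right)} \left(65 - 165\right) = 9 \left(65 - 165\right) = 9 \left(-100\right) = -900$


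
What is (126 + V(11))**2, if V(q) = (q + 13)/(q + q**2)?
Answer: 1926544/121 ≈ 15922.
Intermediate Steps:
V(q) = (13 + q)/(q + q**2)
(126 + V(11))**2 = (126 + (13 + 11)/(11*(1 + 11)))**2 = (126 + (1/11)*24/12)**2 = (126 + (1/11)*(1/12)*24)**2 = (126 + 2/11)**2 = (1388/11)**2 = 1926544/121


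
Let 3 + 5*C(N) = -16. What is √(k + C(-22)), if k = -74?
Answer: I*√1945/5 ≈ 8.8204*I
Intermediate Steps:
C(N) = -19/5 (C(N) = -⅗ + (⅕)*(-16) = -⅗ - 16/5 = -19/5)
√(k + C(-22)) = √(-74 - 19/5) = √(-389/5) = I*√1945/5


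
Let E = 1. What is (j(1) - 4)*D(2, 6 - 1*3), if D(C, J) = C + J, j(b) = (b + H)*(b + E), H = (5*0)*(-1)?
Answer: -10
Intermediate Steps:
H = 0 (H = 0*(-1) = 0)
j(b) = b*(1 + b) (j(b) = (b + 0)*(b + 1) = b*(1 + b))
(j(1) - 4)*D(2, 6 - 1*3) = (1*(1 + 1) - 4)*(2 + (6 - 1*3)) = (1*2 - 4)*(2 + (6 - 3)) = (2 - 4)*(2 + 3) = -2*5 = -10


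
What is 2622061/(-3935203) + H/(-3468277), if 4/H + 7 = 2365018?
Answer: -21507490110679593679/32278554772735922541 ≈ -0.66631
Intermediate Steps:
H = 4/2365011 (H = 4/(-7 + 2365018) = 4/2365011 ≈ 1.6913e-6)
2622061/(-3935203) + H/(-3468277) = 2622061/(-3935203) + (4/2365011)/(-3468277) = 2622061*(-1/3935203) + (4/2365011)*(-1/3468277) = -2622061/3935203 - 4/8202513256047 = -21507490110679593679/32278554772735922541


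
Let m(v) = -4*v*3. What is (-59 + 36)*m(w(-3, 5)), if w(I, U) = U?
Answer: 1380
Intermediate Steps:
m(v) = -12*v
(-59 + 36)*m(w(-3, 5)) = (-59 + 36)*(-12*5) = -23*(-60) = 1380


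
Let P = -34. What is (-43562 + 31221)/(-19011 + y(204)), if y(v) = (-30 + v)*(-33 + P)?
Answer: 12341/30669 ≈ 0.40239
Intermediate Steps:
y(v) = 2010 - 67*v (y(v) = (-30 + v)*(-33 - 34) = (-30 + v)*(-67) = 2010 - 67*v)
(-43562 + 31221)/(-19011 + y(204)) = (-43562 + 31221)/(-19011 + (2010 - 67*204)) = -12341/(-19011 + (2010 - 13668)) = -12341/(-19011 - 11658) = -12341/(-30669) = -12341*(-1/30669) = 12341/30669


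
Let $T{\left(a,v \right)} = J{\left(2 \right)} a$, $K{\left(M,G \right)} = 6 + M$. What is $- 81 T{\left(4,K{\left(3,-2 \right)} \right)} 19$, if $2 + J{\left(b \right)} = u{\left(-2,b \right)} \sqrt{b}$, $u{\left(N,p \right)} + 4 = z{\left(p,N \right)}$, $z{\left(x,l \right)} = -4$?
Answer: $12312 + 49248 \sqrt{2} \approx 81959.0$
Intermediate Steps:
$u{\left(N,p \right)} = -8$ ($u{\left(N,p \right)} = -4 - 4 = -8$)
$J{\left(b \right)} = -2 - 8 \sqrt{b}$
$T{\left(a,v \right)} = a \left(-2 - 8 \sqrt{2}\right)$ ($T{\left(a,v \right)} = \left(-2 - 8 \sqrt{2}\right) a = a \left(-2 - 8 \sqrt{2}\right)$)
$- 81 T{\left(4,K{\left(3,-2 \right)} \right)} 19 = - 81 \left(\left(-2\right) 4 \left(1 + 4 \sqrt{2}\right)\right) 19 = - 81 \left(-8 - 32 \sqrt{2}\right) 19 = \left(648 + 2592 \sqrt{2}\right) 19 = 12312 + 49248 \sqrt{2}$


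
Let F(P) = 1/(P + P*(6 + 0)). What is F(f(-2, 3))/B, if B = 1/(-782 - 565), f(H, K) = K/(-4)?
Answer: 1796/7 ≈ 256.57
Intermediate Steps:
f(H, K) = -K/4 (f(H, K) = K*(-1/4) = -K/4)
F(P) = 1/(7*P) (F(P) = 1/(P + P*6) = 1/(P + 6*P) = 1/(7*P))
B = -1/1347 (B = 1/(-1347) = -1/1347 ≈ -0.00074239)
F(f(-2, 3))/B = (1/(7*((-1/4*3))))/(-1/1347) = (1/(7*(-3/4)))*(-1347) = ((1/7)*(-4/3))*(-1347) = -4/21*(-1347) = 1796/7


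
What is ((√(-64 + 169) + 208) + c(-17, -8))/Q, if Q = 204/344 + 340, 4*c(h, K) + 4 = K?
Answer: 17630/29291 + 86*√105/29291 ≈ 0.63198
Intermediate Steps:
c(h, K) = -1 + K/4
Q = 29291/86 (Q = 204*(1/344) + 340 = 51/86 + 340 = 29291/86 ≈ 340.59)
((√(-64 + 169) + 208) + c(-17, -8))/Q = ((√(-64 + 169) + 208) + (-1 + (¼)*(-8)))/(29291/86) = ((√105 + 208) + (-1 - 2))*(86/29291) = ((208 + √105) - 3)*(86/29291) = (205 + √105)*(86/29291) = 17630/29291 + 86*√105/29291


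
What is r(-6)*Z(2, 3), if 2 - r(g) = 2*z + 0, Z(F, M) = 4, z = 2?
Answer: -8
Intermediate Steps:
r(g) = -2 (r(g) = 2 - (2*2 + 0) = 2 - (4 + 0) = 2 - 1*4 = 2 - 4 = -2)
r(-6)*Z(2, 3) = -2*4 = -8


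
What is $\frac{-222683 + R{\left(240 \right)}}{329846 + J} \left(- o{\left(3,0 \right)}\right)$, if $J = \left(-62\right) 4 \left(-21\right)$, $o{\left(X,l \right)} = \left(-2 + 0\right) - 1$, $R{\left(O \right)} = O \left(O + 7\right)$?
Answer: $- \frac{490209}{335054} \approx -1.4631$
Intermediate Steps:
$R{\left(O \right)} = O \left(7 + O\right)$
$o{\left(X,l \right)} = -3$ ($o{\left(X,l \right)} = -2 - 1 = -3$)
$J = 5208$ ($J = \left(-248\right) \left(-21\right) = 5208$)
$\frac{-222683 + R{\left(240 \right)}}{329846 + J} \left(- o{\left(3,0 \right)}\right) = \frac{-222683 + 240 \left(7 + 240\right)}{329846 + 5208} \left(\left(-1\right) \left(-3\right)\right) = \frac{-222683 + 240 \cdot 247}{335054} \cdot 3 = \left(-222683 + 59280\right) \frac{1}{335054} \cdot 3 = \left(-163403\right) \frac{1}{335054} \cdot 3 = \left(- \frac{163403}{335054}\right) 3 = - \frac{490209}{335054}$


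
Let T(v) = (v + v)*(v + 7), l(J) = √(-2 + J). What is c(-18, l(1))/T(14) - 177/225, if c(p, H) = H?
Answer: -59/75 + I/588 ≈ -0.78667 + 0.0017007*I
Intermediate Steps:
T(v) = 2*v*(7 + v) (T(v) = (2*v)*(7 + v) = 2*v*(7 + v))
c(-18, l(1))/T(14) - 177/225 = √(-2 + 1)/((2*14*(7 + 14))) - 177/225 = √(-1)/((2*14*21)) - 177*1/225 = I/588 - 59/75 = -59/75 + I/588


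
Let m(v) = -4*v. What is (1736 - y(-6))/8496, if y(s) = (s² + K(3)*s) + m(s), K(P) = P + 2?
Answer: 853/4248 ≈ 0.20080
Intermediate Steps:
K(P) = 2 + P
y(s) = s + s² (y(s) = (s² + (2 + 3)*s) - 4*s = (s² + 5*s) - 4*s = s + s²)
(1736 - y(-6))/8496 = (1736 - (-6)*(1 - 6))/8496 = (1736 - (-6)*(-5))*(1/8496) = (1736 - 1*30)*(1/8496) = (1736 - 30)*(1/8496) = 1706*(1/8496) = 853/4248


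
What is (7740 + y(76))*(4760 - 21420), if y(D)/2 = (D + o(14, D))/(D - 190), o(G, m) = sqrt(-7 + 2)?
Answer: -386778560/3 + 16660*I*sqrt(5)/57 ≈ -1.2893e+8 + 653.56*I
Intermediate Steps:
o(G, m) = I*sqrt(5) (o(G, m) = sqrt(-5) = I*sqrt(5))
y(D) = 2*(D + I*sqrt(5))/(-190 + D) (y(D) = 2*((D + I*sqrt(5))/(D - 190)) = 2*((D + I*sqrt(5))/(-190 + D)) = 2*(D + I*sqrt(5))/(-190 + D))
(7740 + y(76))*(4760 - 21420) = (7740 + 2*(76 + I*sqrt(5))/(-190 + 76))*(4760 - 21420) = (7740 + 2*(76 + I*sqrt(5))/(-114))*(-16660) = (7740 + 2*(-1/114)*(76 + I*sqrt(5)))*(-16660) = (7740 + (-4/3 - I*sqrt(5)/57))*(-16660) = (23216/3 - I*sqrt(5)/57)*(-16660) = -386778560/3 + 16660*I*sqrt(5)/57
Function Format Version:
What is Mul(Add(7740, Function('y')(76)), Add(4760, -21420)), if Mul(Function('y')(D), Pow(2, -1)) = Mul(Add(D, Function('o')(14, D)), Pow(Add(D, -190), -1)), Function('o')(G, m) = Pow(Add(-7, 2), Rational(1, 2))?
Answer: Add(Rational(-386778560, 3), Mul(Rational(16660, 57), I, Pow(5, Rational(1, 2)))) ≈ Add(-1.2893e+8, Mul(653.56, I))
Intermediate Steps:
Function('o')(G, m) = Mul(I, Pow(5, Rational(1, 2))) (Function('o')(G, m) = Pow(-5, Rational(1, 2)) = Mul(I, Pow(5, Rational(1, 2))))
Function('y')(D) = Mul(2, Pow(Add(-190, D), -1), Add(D, Mul(I, Pow(5, Rational(1, 2))))) (Function('y')(D) = Mul(2, Mul(Add(D, Mul(I, Pow(5, Rational(1, 2)))), Pow(Add(D, -190), -1))) = Mul(2, Mul(Add(D, Mul(I, Pow(5, Rational(1, 2)))), Pow(Add(-190, D), -1))) = Mul(2, Mul(Pow(Add(-190, D), -1), Add(D, Mul(I, Pow(5, Rational(1, 2)))))) = Mul(2, Pow(Add(-190, D), -1), Add(D, Mul(I, Pow(5, Rational(1, 2))))))
Mul(Add(7740, Function('y')(76)), Add(4760, -21420)) = Mul(Add(7740, Mul(2, Pow(Add(-190, 76), -1), Add(76, Mul(I, Pow(5, Rational(1, 2)))))), Add(4760, -21420)) = Mul(Add(7740, Mul(2, Pow(-114, -1), Add(76, Mul(I, Pow(5, Rational(1, 2)))))), -16660) = Mul(Add(7740, Mul(2, Rational(-1, 114), Add(76, Mul(I, Pow(5, Rational(1, 2)))))), -16660) = Mul(Add(7740, Add(Rational(-4, 3), Mul(Rational(-1, 57), I, Pow(5, Rational(1, 2))))), -16660) = Mul(Add(Rational(23216, 3), Mul(Rational(-1, 57), I, Pow(5, Rational(1, 2)))), -16660) = Add(Rational(-386778560, 3), Mul(Rational(16660, 57), I, Pow(5, Rational(1, 2))))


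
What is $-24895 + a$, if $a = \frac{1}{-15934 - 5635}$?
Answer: $- \frac{536960256}{21569} \approx -24895.0$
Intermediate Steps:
$a = - \frac{1}{21569}$ ($a = \frac{1}{-21569} = - \frac{1}{21569} \approx -4.6363 \cdot 10^{-5}$)
$-24895 + a = -24895 - \frac{1}{21569} = - \frac{536960256}{21569}$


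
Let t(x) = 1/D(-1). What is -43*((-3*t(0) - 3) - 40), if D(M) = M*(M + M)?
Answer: 3827/2 ≈ 1913.5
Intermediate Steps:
D(M) = 2*M² (D(M) = M*(2*M) = 2*M²)
t(x) = ½ (t(x) = 1/(2*(-1)²) = 1/(2*1) = 1/2 = ½)
-43*((-3*t(0) - 3) - 40) = -43*((-3*½ - 3) - 40) = -43*((-3/2 - 3) - 40) = -43*(-9/2 - 40) = -43*(-89/2) = 3827/2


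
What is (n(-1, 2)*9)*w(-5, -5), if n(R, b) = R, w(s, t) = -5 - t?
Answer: 0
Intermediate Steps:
(n(-1, 2)*9)*w(-5, -5) = (-1*9)*(-5 - 1*(-5)) = -9*(-5 + 5) = -9*0 = 0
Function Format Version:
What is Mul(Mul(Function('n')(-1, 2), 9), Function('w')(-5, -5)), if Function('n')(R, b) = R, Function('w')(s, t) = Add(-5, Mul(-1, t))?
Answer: 0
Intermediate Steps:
Mul(Mul(Function('n')(-1, 2), 9), Function('w')(-5, -5)) = Mul(Mul(-1, 9), Add(-5, Mul(-1, -5))) = Mul(-9, Add(-5, 5)) = Mul(-9, 0) = 0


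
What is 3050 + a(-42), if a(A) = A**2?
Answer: 4814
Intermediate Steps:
3050 + a(-42) = 3050 + (-42)**2 = 3050 + 1764 = 4814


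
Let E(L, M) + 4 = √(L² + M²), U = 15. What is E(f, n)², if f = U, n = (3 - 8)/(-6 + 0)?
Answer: 8701/36 - 100*√13/3 ≈ 121.51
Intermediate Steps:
n = ⅚ (n = -5/(-6) = -5*(-⅙) = ⅚ ≈ 0.83333)
f = 15
E(L, M) = -4 + √(L² + M²)
E(f, n)² = (-4 + √(15² + (⅚)²))² = (-4 + √(225 + 25/36))² = (-4 + √(8125/36))² = (-4 + 25*√13/6)²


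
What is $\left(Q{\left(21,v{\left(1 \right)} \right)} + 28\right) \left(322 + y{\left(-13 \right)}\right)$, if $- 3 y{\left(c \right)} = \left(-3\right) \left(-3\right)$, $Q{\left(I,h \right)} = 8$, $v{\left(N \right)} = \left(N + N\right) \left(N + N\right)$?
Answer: $11484$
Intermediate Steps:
$v{\left(N \right)} = 4 N^{2}$ ($v{\left(N \right)} = 2 N 2 N = 4 N^{2}$)
$y{\left(c \right)} = -3$ ($y{\left(c \right)} = - \frac{\left(-3\right) \left(-3\right)}{3} = \left(- \frac{1}{3}\right) 9 = -3$)
$\left(Q{\left(21,v{\left(1 \right)} \right)} + 28\right) \left(322 + y{\left(-13 \right)}\right) = \left(8 + 28\right) \left(322 - 3\right) = 36 \cdot 319 = 11484$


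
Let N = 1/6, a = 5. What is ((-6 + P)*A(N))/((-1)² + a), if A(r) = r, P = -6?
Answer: -⅓ ≈ -0.33333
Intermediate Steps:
N = ⅙ ≈ 0.16667
((-6 + P)*A(N))/((-1)² + a) = ((-6 - 6)*(⅙))/((-1)² + 5) = (-12*⅙)/(1 + 5) = -2/6 = -2*⅙ = -⅓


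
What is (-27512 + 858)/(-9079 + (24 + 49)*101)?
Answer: 13327/853 ≈ 15.624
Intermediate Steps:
(-27512 + 858)/(-9079 + (24 + 49)*101) = -26654/(-9079 + 73*101) = -26654/(-9079 + 7373) = -26654/(-1706) = -26654*(-1/1706) = 13327/853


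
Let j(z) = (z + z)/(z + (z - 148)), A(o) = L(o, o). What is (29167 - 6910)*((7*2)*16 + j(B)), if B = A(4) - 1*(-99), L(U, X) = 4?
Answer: 146873943/29 ≈ 5.0646e+6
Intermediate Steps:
A(o) = 4
B = 103 (B = 4 - 1*(-99) = 4 + 99 = 103)
j(z) = 2*z/(-148 + 2*z) (j(z) = (2*z)/(z + (-148 + z)) = (2*z)/(-148 + 2*z) = 2*z/(-148 + 2*z))
(29167 - 6910)*((7*2)*16 + j(B)) = (29167 - 6910)*((7*2)*16 + 103/(-74 + 103)) = 22257*(14*16 + 103/29) = 22257*(224 + 103*(1/29)) = 22257*(224 + 103/29) = 22257*(6599/29) = 146873943/29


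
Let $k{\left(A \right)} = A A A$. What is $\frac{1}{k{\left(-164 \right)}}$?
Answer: $- \frac{1}{4410944} \approx -2.2671 \cdot 10^{-7}$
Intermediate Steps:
$k{\left(A \right)} = A^{3}$ ($k{\left(A \right)} = A^{2} A = A^{3}$)
$\frac{1}{k{\left(-164 \right)}} = \frac{1}{\left(-164\right)^{3}} = \frac{1}{-4410944} = - \frac{1}{4410944}$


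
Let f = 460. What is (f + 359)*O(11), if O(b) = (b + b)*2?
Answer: 36036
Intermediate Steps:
O(b) = 4*b (O(b) = (2*b)*2 = 4*b)
(f + 359)*O(11) = (460 + 359)*(4*11) = 819*44 = 36036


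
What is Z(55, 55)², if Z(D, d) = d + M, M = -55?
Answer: 0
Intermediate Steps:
Z(D, d) = -55 + d (Z(D, d) = d - 55 = -55 + d)
Z(55, 55)² = (-55 + 55)² = 0² = 0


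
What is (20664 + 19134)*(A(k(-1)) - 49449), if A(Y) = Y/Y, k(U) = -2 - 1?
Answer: -1967931504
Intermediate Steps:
k(U) = -3
A(Y) = 1
(20664 + 19134)*(A(k(-1)) - 49449) = (20664 + 19134)*(1 - 49449) = 39798*(-49448) = -1967931504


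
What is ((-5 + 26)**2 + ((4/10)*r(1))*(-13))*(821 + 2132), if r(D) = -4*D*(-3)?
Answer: 5590029/5 ≈ 1.1180e+6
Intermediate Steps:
r(D) = 12*D
((-5 + 26)**2 + ((4/10)*r(1))*(-13))*(821 + 2132) = ((-5 + 26)**2 + ((4/10)*(12*1))*(-13))*(821 + 2132) = (21**2 + ((4*(1/10))*12)*(-13))*2953 = (441 + ((2/5)*12)*(-13))*2953 = (441 + (24/5)*(-13))*2953 = (441 - 312/5)*2953 = (1893/5)*2953 = 5590029/5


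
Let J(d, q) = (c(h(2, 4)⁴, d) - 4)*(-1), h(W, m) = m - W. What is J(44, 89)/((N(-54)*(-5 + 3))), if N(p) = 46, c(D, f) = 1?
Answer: -3/92 ≈ -0.032609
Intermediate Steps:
J(d, q) = 3 (J(d, q) = (1 - 4)*(-1) = -3*(-1) = 3)
J(44, 89)/((N(-54)*(-5 + 3))) = 3/((46*(-5 + 3))) = 3/((46*(-2))) = 3/(-92) = 3*(-1/92) = -3/92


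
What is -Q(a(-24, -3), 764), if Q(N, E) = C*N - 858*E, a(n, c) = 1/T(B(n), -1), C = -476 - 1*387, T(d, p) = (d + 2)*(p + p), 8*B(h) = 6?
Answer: 7208906/11 ≈ 6.5536e+5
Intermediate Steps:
B(h) = ¾ (B(h) = (⅛)*6 = ¾)
T(d, p) = 2*p*(2 + d) (T(d, p) = (2 + d)*(2*p) = 2*p*(2 + d))
C = -863 (C = -476 - 387 = -863)
a(n, c) = -2/11 (a(n, c) = 1/(2*(-1)*(2 + ¾)) = 1/(2*(-1)*(11/4)) = 1/(-11/2) = -2/11)
Q(N, E) = -863*N - 858*E
-Q(a(-24, -3), 764) = -(-863*(-2/11) - 858*764) = -(1726/11 - 655512) = -1*(-7208906/11) = 7208906/11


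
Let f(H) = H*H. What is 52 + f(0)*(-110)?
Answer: 52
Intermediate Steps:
f(H) = H**2
52 + f(0)*(-110) = 52 + 0**2*(-110) = 52 + 0*(-110) = 52 + 0 = 52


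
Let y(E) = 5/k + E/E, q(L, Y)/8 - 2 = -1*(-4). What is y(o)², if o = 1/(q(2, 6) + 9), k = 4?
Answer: 81/16 ≈ 5.0625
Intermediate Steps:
q(L, Y) = 48 (q(L, Y) = 16 + 8*(-1*(-4)) = 16 + 8*4 = 16 + 32 = 48)
o = 1/57 (o = 1/(48 + 9) = 1/57 ≈ 0.017544)
y(E) = 9/4 (y(E) = 5/4 + E/E = 5*(¼) + 1 = 5/4 + 1 = 9/4)
y(o)² = (9/4)² = 81/16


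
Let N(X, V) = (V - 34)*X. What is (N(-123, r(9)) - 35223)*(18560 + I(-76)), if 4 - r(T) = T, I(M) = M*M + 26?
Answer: -741238212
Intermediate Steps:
I(M) = 26 + M² (I(M) = M² + 26 = 26 + M²)
r(T) = 4 - T
N(X, V) = X*(-34 + V) (N(X, V) = (-34 + V)*X = X*(-34 + V))
(N(-123, r(9)) - 35223)*(18560 + I(-76)) = (-123*(-34 + (4 - 1*9)) - 35223)*(18560 + (26 + (-76)²)) = (-123*(-34 + (4 - 9)) - 35223)*(18560 + (26 + 5776)) = (-123*(-34 - 5) - 35223)*(18560 + 5802) = (-123*(-39) - 35223)*24362 = (4797 - 35223)*24362 = -30426*24362 = -741238212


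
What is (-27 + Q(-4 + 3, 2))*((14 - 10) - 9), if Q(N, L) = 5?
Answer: 110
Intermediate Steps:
(-27 + Q(-4 + 3, 2))*((14 - 10) - 9) = (-27 + 5)*((14 - 10) - 9) = -22*(4 - 9) = -22*(-5) = 110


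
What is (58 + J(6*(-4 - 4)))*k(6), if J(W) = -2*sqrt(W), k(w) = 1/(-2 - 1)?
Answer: -58/3 + 8*I*sqrt(3)/3 ≈ -19.333 + 4.6188*I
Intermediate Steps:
k(w) = -1/3 (k(w) = 1/(-3) = -1/3)
(58 + J(6*(-4 - 4)))*k(6) = (58 - 2*sqrt(6)*sqrt(-4 - 4))*(-1/3) = (58 - 2*4*I*sqrt(3))*(-1/3) = (58 - 8*I*sqrt(3))*(-1/3) = -58/3 + 8*I*sqrt(3)/3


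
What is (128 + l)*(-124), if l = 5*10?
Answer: -22072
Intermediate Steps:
l = 50
(128 + l)*(-124) = (128 + 50)*(-124) = 178*(-124) = -22072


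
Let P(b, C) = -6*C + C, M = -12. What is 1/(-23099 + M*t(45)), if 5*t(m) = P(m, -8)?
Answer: -1/23195 ≈ -4.3113e-5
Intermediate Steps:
P(b, C) = -5*C
t(m) = 8 (t(m) = (-5*(-8))/5 = (⅕)*40 = 8)
1/(-23099 + M*t(45)) = 1/(-23099 - 12*8) = 1/(-23099 - 96) = 1/(-23195) = -1/23195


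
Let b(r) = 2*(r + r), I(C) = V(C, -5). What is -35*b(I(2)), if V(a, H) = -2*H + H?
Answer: -700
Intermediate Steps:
V(a, H) = -H
I(C) = 5 (I(C) = -1*(-5) = 5)
b(r) = 4*r (b(r) = 2*(2*r) = 4*r)
-35*b(I(2)) = -140*5 = -35*20 = -700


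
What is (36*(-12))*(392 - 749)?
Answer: 154224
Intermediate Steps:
(36*(-12))*(392 - 749) = -432*(-357) = 154224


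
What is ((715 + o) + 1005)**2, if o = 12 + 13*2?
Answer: 3090564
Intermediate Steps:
o = 38 (o = 12 + 26 = 38)
((715 + o) + 1005)**2 = ((715 + 38) + 1005)**2 = (753 + 1005)**2 = 1758**2 = 3090564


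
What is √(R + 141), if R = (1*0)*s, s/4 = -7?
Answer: √141 ≈ 11.874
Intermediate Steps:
s = -28 (s = 4*(-7) = -28)
R = 0 (R = (1*0)*(-28) = 0*(-28) = 0)
√(R + 141) = √(0 + 141) = √141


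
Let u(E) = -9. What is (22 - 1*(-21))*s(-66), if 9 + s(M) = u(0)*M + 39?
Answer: 26832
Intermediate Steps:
s(M) = 30 - 9*M (s(M) = -9 + (-9*M + 39) = -9 + (39 - 9*M) = 30 - 9*M)
(22 - 1*(-21))*s(-66) = (22 - 1*(-21))*(30 - 9*(-66)) = (22 + 21)*(30 + 594) = 43*624 = 26832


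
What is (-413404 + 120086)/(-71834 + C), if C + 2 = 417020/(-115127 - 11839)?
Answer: 9310353297/2280286649 ≈ 4.0830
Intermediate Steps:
C = -335476/63483 (C = -2 + 417020/(-115127 - 11839) = -2 + 417020/(-126966) = -2 + 417020*(-1/126966) = -2 - 208510/63483 = -335476/63483 ≈ -5.2845)
(-413404 + 120086)/(-71834 + C) = (-413404 + 120086)/(-71834 - 335476/63483) = -293318/(-4560573298/63483) = -293318*(-63483/4560573298) = 9310353297/2280286649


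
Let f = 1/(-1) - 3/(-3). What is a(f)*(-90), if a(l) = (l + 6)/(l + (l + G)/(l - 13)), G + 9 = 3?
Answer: -1170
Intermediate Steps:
G = -6 (G = -9 + 3 = -6)
f = 0 (f = 1*(-1) - 3*(-1/3) = -1 + 1 = 0)
a(l) = (6 + l)/(l + (-6 + l)/(-13 + l)) (a(l) = (l + 6)/(l + (l - 6)/(l - 13)) = (6 + l)/(l + (-6 + l)/(-13 + l)))
a(f)*(-90) = ((78 - 1*0**2 + 7*0)/(6 - 1*0**2 + 12*0))*(-90) = ((78 - 1*0 + 0)/(6 - 1*0 + 0))*(-90) = ((78 + 0 + 0)/(6 + 0 + 0))*(-90) = (78/6)*(-90) = ((1/6)*78)*(-90) = 13*(-90) = -1170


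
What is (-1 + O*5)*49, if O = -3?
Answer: -784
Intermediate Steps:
(-1 + O*5)*49 = (-1 - 3*5)*49 = (-1 - 15)*49 = -16*49 = -784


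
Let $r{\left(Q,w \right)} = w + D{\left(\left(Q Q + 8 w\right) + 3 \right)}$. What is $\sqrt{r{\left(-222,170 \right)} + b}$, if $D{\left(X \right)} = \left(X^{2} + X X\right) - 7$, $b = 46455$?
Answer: $2 \sqrt{1282570959} \approx 71626.0$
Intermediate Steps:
$D{\left(X \right)} = -7 + 2 X^{2}$ ($D{\left(X \right)} = \left(X^{2} + X^{2}\right) - 7 = 2 X^{2} - 7 = -7 + 2 X^{2}$)
$r{\left(Q,w \right)} = -7 + w + 2 \left(3 + Q^{2} + 8 w\right)^{2}$ ($r{\left(Q,w \right)} = w + \left(-7 + 2 \left(\left(Q Q + 8 w\right) + 3\right)^{2}\right) = w + \left(-7 + 2 \left(\left(Q^{2} + 8 w\right) + 3\right)^{2}\right) = w + \left(-7 + 2 \left(3 + Q^{2} + 8 w\right)^{2}\right) = -7 + w + 2 \left(3 + Q^{2} + 8 w\right)^{2}$)
$\sqrt{r{\left(-222,170 \right)} + b} = \sqrt{\left(-7 + 170 + 2 \left(3 + \left(-222\right)^{2} + 8 \cdot 170\right)^{2}\right) + 46455} = \sqrt{\left(-7 + 170 + 2 \left(3 + 49284 + 1360\right)^{2}\right) + 46455} = \sqrt{\left(-7 + 170 + 2 \cdot 50647^{2}\right) + 46455} = \sqrt{\left(-7 + 170 + 2 \cdot 2565118609\right) + 46455} = \sqrt{\left(-7 + 170 + 5130237218\right) + 46455} = \sqrt{5130237381 + 46455} = \sqrt{5130283836} = 2 \sqrt{1282570959}$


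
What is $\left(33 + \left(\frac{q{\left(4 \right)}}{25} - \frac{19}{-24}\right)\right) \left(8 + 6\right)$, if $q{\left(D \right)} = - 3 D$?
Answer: $\frac{139909}{300} \approx 466.36$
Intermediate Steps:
$\left(33 + \left(\frac{q{\left(4 \right)}}{25} - \frac{19}{-24}\right)\right) \left(8 + 6\right) = \left(33 + \left(\frac{\left(-3\right) 4}{25} - \frac{19}{-24}\right)\right) \left(8 + 6\right) = \left(33 - - \frac{187}{600}\right) 14 = \left(33 + \left(- \frac{12}{25} + \frac{19}{24}\right)\right) 14 = \left(33 + \frac{187}{600}\right) 14 = \frac{19987}{600} \cdot 14 = \frac{139909}{300}$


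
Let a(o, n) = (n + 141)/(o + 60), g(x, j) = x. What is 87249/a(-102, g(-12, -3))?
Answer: -1221486/43 ≈ -28407.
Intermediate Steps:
a(o, n) = (141 + n)/(60 + o)
87249/a(-102, g(-12, -3)) = 87249/(((141 - 12)/(60 - 102))) = 87249/((129/(-42))) = 87249/((-1/42*129)) = 87249/(-43/14) = 87249*(-14/43) = -1221486/43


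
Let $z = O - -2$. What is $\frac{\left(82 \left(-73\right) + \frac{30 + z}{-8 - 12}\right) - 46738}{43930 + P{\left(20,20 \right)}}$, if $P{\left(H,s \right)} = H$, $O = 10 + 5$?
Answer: $- \frac{351509}{293000} \approx -1.1997$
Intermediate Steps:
$O = 15$
$z = 17$ ($z = 15 - -2 = 15 + 2 = 17$)
$\frac{\left(82 \left(-73\right) + \frac{30 + z}{-8 - 12}\right) - 46738}{43930 + P{\left(20,20 \right)}} = \frac{\left(82 \left(-73\right) + \frac{30 + 17}{-8 - 12}\right) - 46738}{43930 + 20} = \frac{\left(-5986 + \frac{47}{-20}\right) - 46738}{43950} = \left(\left(-5986 + 47 \left(- \frac{1}{20}\right)\right) - 46738\right) \frac{1}{43950} = \left(\left(-5986 - \frac{47}{20}\right) - 46738\right) \frac{1}{43950} = \left(- \frac{119767}{20} - 46738\right) \frac{1}{43950} = \left(- \frac{1054527}{20}\right) \frac{1}{43950} = - \frac{351509}{293000}$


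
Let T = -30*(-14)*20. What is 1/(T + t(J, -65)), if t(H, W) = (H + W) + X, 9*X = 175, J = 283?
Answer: 9/77737 ≈ 0.00011578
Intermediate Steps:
X = 175/9 (X = (1/9)*175 = 175/9 ≈ 19.444)
t(H, W) = 175/9 + H + W (t(H, W) = (H + W) + 175/9 = 175/9 + H + W)
T = 8400 (T = 420*20 = 8400)
1/(T + t(J, -65)) = 1/(8400 + (175/9 + 283 - 65)) = 1/(8400 + 2137/9) = 1/(77737/9) = 9/77737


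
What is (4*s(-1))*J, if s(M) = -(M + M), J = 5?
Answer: 40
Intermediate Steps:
s(M) = -2*M
(4*s(-1))*J = (4*(-2*(-1)))*5 = (4*2)*5 = 8*5 = 40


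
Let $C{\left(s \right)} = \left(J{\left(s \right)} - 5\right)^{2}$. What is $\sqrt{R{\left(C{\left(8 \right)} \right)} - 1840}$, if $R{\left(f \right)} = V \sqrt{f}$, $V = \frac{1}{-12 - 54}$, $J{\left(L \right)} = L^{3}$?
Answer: $\frac{i \sqrt{894278}}{22} \approx 42.985 i$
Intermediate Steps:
$V = - \frac{1}{66}$ ($V = \frac{1}{-66} = - \frac{1}{66} \approx -0.015152$)
$C{\left(s \right)} = \left(-5 + s^{3}\right)^{2}$ ($C{\left(s \right)} = \left(s^{3} - 5\right)^{2} = \left(-5 + s^{3}\right)^{2}$)
$R{\left(f \right)} = - \frac{\sqrt{f}}{66}$
$\sqrt{R{\left(C{\left(8 \right)} \right)} - 1840} = \sqrt{- \frac{\sqrt{\left(-5 + 8^{3}\right)^{2}}}{66} - 1840} = \sqrt{- \frac{\sqrt{\left(-5 + 512\right)^{2}}}{66} - 1840} = \sqrt{- \frac{\sqrt{507^{2}}}{66} - 1840} = \sqrt{- \frac{\sqrt{257049}}{66} - 1840} = \sqrt{\left(- \frac{1}{66}\right) 507 - 1840} = \sqrt{- \frac{169}{22} - 1840} = \sqrt{- \frac{40649}{22}} = \frac{i \sqrt{894278}}{22}$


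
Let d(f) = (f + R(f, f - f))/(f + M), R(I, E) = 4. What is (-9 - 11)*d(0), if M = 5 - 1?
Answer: -20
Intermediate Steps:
M = 4
d(f) = 1 (d(f) = (f + 4)/(f + 4) = (4 + f)/(4 + f) = 1)
(-9 - 11)*d(0) = (-9 - 11)*1 = -20*1 = -20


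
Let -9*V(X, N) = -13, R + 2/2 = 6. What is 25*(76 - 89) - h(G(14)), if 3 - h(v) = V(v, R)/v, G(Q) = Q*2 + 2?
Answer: -88547/270 ≈ -327.95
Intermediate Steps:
R = 5 (R = -1 + 6 = 5)
V(X, N) = 13/9 (V(X, N) = -⅑*(-13) = 13/9)
G(Q) = 2 + 2*Q (G(Q) = 2*Q + 2 = 2 + 2*Q)
h(v) = 3 - 13/(9*v)
25*(76 - 89) - h(G(14)) = 25*(76 - 89) - (3 - 13/(9*(2 + 2*14))) = 25*(-13) - (3 - 13/(9*(2 + 28))) = -325 - (3 - 13/9/30) = -325 - (3 - 13/9*1/30) = -325 - (3 - 13/270) = -325 - 1*797/270 = -325 - 797/270 = -88547/270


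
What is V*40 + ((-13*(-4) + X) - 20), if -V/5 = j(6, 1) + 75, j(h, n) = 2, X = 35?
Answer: -15333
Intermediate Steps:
V = -385 (V = -5*(2 + 75) = -5*77 = -385)
V*40 + ((-13*(-4) + X) - 20) = -385*40 + ((-13*(-4) + 35) - 20) = -15400 + ((52 + 35) - 20) = -15400 + (87 - 20) = -15400 + 67 = -15333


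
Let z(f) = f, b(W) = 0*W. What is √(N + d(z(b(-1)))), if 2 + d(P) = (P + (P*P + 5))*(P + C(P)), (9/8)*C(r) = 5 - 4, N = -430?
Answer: 2*I*√962/3 ≈ 20.677*I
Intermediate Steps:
b(W) = 0
C(r) = 8/9 (C(r) = 8*(5 - 4)/9 = (8/9)*1 = 8/9)
d(P) = -2 + (8/9 + P)*(5 + P + P²) (d(P) = -2 + (P + (P*P + 5))*(P + 8/9) = -2 + (P + (P² + 5))*(8/9 + P) = -2 + (P + (5 + P²))*(8/9 + P) = -2 + (5 + P + P²)*(8/9 + P) = -2 + (8/9 + P)*(5 + P + P²))
√(N + d(z(b(-1)))) = √(-430 + (22/9 + 0³ + (17/9)*0² + (53/9)*0)) = √(-430 + (22/9 + 0 + (17/9)*0 + 0)) = √(-430 + (22/9 + 0 + 0 + 0)) = √(-430 + 22/9) = √(-3848/9) = 2*I*√962/3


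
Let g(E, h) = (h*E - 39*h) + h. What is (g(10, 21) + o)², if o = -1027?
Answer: 2608225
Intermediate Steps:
g(E, h) = -38*h + E*h (g(E, h) = (E*h - 39*h) + h = (-39*h + E*h) + h = -38*h + E*h)
(g(10, 21) + o)² = (21*(-38 + 10) - 1027)² = (21*(-28) - 1027)² = (-588 - 1027)² = (-1615)² = 2608225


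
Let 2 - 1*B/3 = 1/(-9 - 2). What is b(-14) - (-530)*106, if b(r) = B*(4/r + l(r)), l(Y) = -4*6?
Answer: 4314130/77 ≈ 56028.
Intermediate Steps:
B = 69/11 (B = 6 - 3/(-9 - 2) = 6 - 3/(-11) = 6 - 3*(-1/11) = 6 + 3/11 = 69/11 ≈ 6.2727)
l(Y) = -24
b(r) = -1656/11 + 276/(11*r) (b(r) = 69*(4/r - 24)/11 = 69*(-24 + 4/r)/11 = -1656/11 + 276/(11*r))
b(-14) - (-530)*106 = (276/11)*(1 - 6*(-14))/(-14) - (-530)*106 = (276/11)*(-1/14)*(1 + 84) - 1*(-56180) = (276/11)*(-1/14)*85 + 56180 = -11730/77 + 56180 = 4314130/77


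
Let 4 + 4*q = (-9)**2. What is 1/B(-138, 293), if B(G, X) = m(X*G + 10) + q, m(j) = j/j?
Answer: 4/81 ≈ 0.049383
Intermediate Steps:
q = 77/4 (q = -1 + (1/4)*(-9)**2 = -1 + (1/4)*81 = -1 + 81/4 = 77/4 ≈ 19.250)
m(j) = 1
B(G, X) = 81/4 (B(G, X) = 1 + 77/4 = 81/4)
1/B(-138, 293) = 1/(81/4) = 4/81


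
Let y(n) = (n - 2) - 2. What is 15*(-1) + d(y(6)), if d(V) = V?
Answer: -13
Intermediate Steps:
y(n) = -4 + n (y(n) = (-2 + n) - 2 = -4 + n)
15*(-1) + d(y(6)) = 15*(-1) + (-4 + 6) = -15 + 2 = -13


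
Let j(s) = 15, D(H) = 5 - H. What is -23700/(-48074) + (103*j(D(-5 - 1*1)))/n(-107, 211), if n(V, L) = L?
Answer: 39637515/5071807 ≈ 7.8153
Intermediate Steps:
-23700/(-48074) + (103*j(D(-5 - 1*1)))/n(-107, 211) = -23700/(-48074) + (103*15)/211 = -23700*(-1/48074) + 1545*(1/211) = 11850/24037 + 1545/211 = 39637515/5071807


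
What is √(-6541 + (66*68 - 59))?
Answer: 8*I*√33 ≈ 45.956*I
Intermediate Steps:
√(-6541 + (66*68 - 59)) = √(-6541 + (4488 - 59)) = √(-6541 + 4429) = √(-2112) = 8*I*√33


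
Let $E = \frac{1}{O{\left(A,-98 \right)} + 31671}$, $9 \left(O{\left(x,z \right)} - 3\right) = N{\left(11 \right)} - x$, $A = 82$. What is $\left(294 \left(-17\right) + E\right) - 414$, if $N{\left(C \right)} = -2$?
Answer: $- \frac{514107525}{94994} \approx -5412.0$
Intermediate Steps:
$O{\left(x,z \right)} = \frac{25}{9} - \frac{x}{9}$ ($O{\left(x,z \right)} = 3 + \frac{-2 - x}{9} = 3 - \left(\frac{2}{9} + \frac{x}{9}\right) = \frac{25}{9} - \frac{x}{9}$)
$E = \frac{3}{94994}$ ($E = \frac{1}{\left(\frac{25}{9} - \frac{82}{9}\right) + 31671} = \frac{1}{- \frac{19}{3} + 31671} = \frac{1}{\frac{94994}{3}} = \frac{3}{94994} \approx 3.1581 \cdot 10^{-5}$)
$\left(294 \left(-17\right) + E\right) - 414 = \left(294 \left(-17\right) + \frac{3}{94994}\right) - 414 = \left(-4998 + \frac{3}{94994}\right) - 414 = - \frac{474780009}{94994} - 414 = - \frac{514107525}{94994}$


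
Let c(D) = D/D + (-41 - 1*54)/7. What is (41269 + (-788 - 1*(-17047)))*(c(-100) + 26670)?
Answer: 10734839856/7 ≈ 1.5335e+9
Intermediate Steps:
c(D) = -88/7 (c(D) = 1 + (-41 - 54)*(⅐) = 1 - 95*⅐ = 1 - 95/7 = -88/7)
(41269 + (-788 - 1*(-17047)))*(c(-100) + 26670) = (41269 + (-788 - 1*(-17047)))*(-88/7 + 26670) = (41269 + (-788 + 17047))*(186602/7) = (41269 + 16259)*(186602/7) = 57528*(186602/7) = 10734839856/7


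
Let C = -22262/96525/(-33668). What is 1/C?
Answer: 1624901850/11131 ≈ 1.4598e+5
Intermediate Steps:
C = 11131/1624901850 (C = -22262*1/96525*(-1/33668) = -22262/96525*(-1/33668) = 11131/1624901850 ≈ 6.8503e-6)
1/C = 1/(11131/1624901850) = 1624901850/11131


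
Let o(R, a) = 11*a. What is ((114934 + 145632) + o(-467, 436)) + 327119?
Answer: 592481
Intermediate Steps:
((114934 + 145632) + o(-467, 436)) + 327119 = ((114934 + 145632) + 11*436) + 327119 = (260566 + 4796) + 327119 = 265362 + 327119 = 592481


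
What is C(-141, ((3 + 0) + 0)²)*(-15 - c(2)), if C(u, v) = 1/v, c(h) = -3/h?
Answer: -3/2 ≈ -1.5000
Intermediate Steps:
C(-141, ((3 + 0) + 0)²)*(-15 - c(2)) = (-15 - (-3)/2)/(((3 + 0) + 0)²) = (-15 - (-3)/2)/((3 + 0)²) = (-15 - 1*(-3/2))/(3²) = (-15 + 3/2)/9 = (⅑)*(-27/2) = -3/2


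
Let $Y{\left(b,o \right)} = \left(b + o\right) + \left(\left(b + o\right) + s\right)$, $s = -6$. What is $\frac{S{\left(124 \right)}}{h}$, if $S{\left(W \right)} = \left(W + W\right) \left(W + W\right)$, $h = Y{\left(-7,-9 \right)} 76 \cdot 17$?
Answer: $- \frac{7688}{6137} \approx -1.2527$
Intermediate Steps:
$Y{\left(b,o \right)} = -6 + 2 b + 2 o$ ($Y{\left(b,o \right)} = \left(b + o\right) - \left(6 - b - o\right) = \left(b + o\right) + \left(-6 + b + o\right) = -6 + 2 b + 2 o$)
$h = -49096$ ($h = \left(-6 + 2 \left(-7\right) + 2 \left(-9\right)\right) 76 \cdot 17 = \left(-6 - 14 - 18\right) 76 \cdot 17 = \left(-38\right) 76 \cdot 17 = \left(-2888\right) 17 = -49096$)
$S{\left(W \right)} = 4 W^{2}$ ($S{\left(W \right)} = 2 W 2 W = 4 W^{2}$)
$\frac{S{\left(124 \right)}}{h} = \frac{4 \cdot 124^{2}}{-49096} = 4 \cdot 15376 \left(- \frac{1}{49096}\right) = 61504 \left(- \frac{1}{49096}\right) = - \frac{7688}{6137}$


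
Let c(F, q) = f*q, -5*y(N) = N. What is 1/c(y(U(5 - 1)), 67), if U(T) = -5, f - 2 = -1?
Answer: 1/67 ≈ 0.014925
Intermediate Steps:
f = 1 (f = 2 - 1 = 1)
y(N) = -N/5
c(F, q) = q (c(F, q) = 1*q = q)
1/c(y(U(5 - 1)), 67) = 1/67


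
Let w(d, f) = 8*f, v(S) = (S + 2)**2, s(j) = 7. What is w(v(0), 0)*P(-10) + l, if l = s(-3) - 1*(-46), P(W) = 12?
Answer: 53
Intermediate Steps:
v(S) = (2 + S)**2
l = 53 (l = 7 - 1*(-46) = 7 + 46 = 53)
w(v(0), 0)*P(-10) + l = (8*0)*12 + 53 = 0*12 + 53 = 0 + 53 = 53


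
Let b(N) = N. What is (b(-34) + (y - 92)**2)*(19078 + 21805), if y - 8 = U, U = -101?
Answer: 1397830653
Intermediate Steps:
y = -93 (y = 8 - 101 = -93)
(b(-34) + (y - 92)**2)*(19078 + 21805) = (-34 + (-93 - 92)**2)*(19078 + 21805) = (-34 + (-185)**2)*40883 = (-34 + 34225)*40883 = 34191*40883 = 1397830653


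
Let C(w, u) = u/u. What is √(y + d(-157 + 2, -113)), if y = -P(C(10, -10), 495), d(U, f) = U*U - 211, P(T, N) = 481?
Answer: √23333 ≈ 152.75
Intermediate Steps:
C(w, u) = 1
d(U, f) = -211 + U² (d(U, f) = U² - 211 = -211 + U²)
y = -481 (y = -1*481 = -481)
√(y + d(-157 + 2, -113)) = √(-481 + (-211 + (-157 + 2)²)) = √(-481 + (-211 + (-155)²)) = √(-481 + (-211 + 24025)) = √(-481 + 23814) = √23333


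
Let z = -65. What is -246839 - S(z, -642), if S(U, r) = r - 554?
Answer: -245643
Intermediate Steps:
S(U, r) = -554 + r
-246839 - S(z, -642) = -246839 - (-554 - 642) = -246839 - 1*(-1196) = -246839 + 1196 = -245643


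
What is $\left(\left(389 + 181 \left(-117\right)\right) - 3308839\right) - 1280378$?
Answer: $-4610005$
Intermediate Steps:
$\left(\left(389 + 181 \left(-117\right)\right) - 3308839\right) - 1280378 = \left(\left(389 - 21177\right) - 3308839\right) - 1280378 = \left(-20788 - 3308839\right) - 1280378 = -3329627 - 1280378 = -4610005$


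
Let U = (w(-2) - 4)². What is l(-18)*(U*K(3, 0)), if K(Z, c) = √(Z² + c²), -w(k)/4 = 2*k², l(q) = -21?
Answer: -81648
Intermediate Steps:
w(k) = -8*k²
U = 1296 (U = (-8*(-2)² - 4)² = (-8*4 - 4)² = (-32 - 4)² = (-36)² = 1296)
l(-18)*(U*K(3, 0)) = -27216*√(3² + 0²) = -27216*√(9 + 0) = -27216*√9 = -27216*3 = -21*3888 = -81648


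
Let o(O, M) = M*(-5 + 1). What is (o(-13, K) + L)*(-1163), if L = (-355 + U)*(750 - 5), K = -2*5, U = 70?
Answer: 246887455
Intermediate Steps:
K = -10
o(O, M) = -4*M (o(O, M) = M*(-4) = -4*M)
L = -212325 (L = (-355 + 70)*(750 - 5) = -285*745 = -212325)
(o(-13, K) + L)*(-1163) = (-4*(-10) - 212325)*(-1163) = (40 - 212325)*(-1163) = -212285*(-1163) = 246887455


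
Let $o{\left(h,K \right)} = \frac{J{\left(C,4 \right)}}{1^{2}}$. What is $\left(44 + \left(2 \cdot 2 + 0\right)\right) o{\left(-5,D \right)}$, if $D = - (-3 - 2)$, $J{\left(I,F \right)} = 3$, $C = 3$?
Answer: $144$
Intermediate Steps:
$D = 5$ ($D = \left(-1\right) \left(-5\right) = 5$)
$o{\left(h,K \right)} = 3$ ($o{\left(h,K \right)} = \frac{3}{1^{2}} = \frac{3}{1} = 3 \cdot 1 = 3$)
$\left(44 + \left(2 \cdot 2 + 0\right)\right) o{\left(-5,D \right)} = \left(44 + \left(2 \cdot 2 + 0\right)\right) 3 = \left(44 + \left(4 + 0\right)\right) 3 = \left(44 + 4\right) 3 = 48 \cdot 3 = 144$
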